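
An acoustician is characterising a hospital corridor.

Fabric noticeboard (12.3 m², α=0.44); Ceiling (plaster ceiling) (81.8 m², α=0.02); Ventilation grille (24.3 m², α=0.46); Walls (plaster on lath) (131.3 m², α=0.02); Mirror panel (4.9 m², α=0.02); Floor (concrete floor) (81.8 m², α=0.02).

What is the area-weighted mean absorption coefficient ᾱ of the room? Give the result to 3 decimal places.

S = Σ Sᵢ = 12.3 + 81.8 + 24.3 + 131.3 + 4.9 + 81.8 = 336.4 m².
Σ(Sᵢαᵢ) = 12.3*0.44 + 81.8*0.02 + 24.3*0.46 + 131.3*0.02 + 4.9*0.02 + 81.8*0.02 = 22.586.
ᾱ = 22.586 / 336.4 = 0.067.

0.067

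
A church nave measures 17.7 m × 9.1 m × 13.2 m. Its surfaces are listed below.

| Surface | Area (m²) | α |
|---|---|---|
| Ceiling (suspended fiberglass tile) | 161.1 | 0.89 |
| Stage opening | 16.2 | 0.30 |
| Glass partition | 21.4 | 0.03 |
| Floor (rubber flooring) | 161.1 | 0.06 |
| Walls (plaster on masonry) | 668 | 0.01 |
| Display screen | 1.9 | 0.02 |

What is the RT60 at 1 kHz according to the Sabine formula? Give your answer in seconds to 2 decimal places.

Summing Sᵢαᵢ: 143.379 + 4.860 + 0.642 + 9.666 + 6.680 + 0.038 → A = 165.265 sabins.
Room volume: 2126.124 m³.
T = 0.161 V/A = 0.161·2126.124/165.265 = 2.07 s.

2.07 sec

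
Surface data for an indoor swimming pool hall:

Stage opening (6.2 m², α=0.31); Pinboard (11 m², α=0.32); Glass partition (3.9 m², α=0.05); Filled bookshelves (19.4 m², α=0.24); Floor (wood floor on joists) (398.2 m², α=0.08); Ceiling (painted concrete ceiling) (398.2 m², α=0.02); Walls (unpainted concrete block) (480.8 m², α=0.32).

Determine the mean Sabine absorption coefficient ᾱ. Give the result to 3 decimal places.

0.155

Total surface area S = 1317.7 m².
Weighted sum Σ Sα = 203.969.
ᾱ = A/S = 0.155.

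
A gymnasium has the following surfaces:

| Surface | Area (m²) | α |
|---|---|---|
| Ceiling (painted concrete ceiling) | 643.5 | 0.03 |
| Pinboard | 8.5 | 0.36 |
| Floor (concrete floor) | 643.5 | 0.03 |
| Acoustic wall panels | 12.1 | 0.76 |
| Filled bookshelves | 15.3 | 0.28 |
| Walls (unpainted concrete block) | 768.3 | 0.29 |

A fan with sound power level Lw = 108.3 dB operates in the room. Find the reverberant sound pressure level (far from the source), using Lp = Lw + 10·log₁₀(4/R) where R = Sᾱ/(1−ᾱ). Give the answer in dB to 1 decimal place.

89.3 dB

Σ(Sᵢαᵢ) = 643.5·0.03 + 8.5·0.36 + 643.5·0.03 + 12.1·0.76 + 15.3·0.28 + 768.3·0.29 = 277.957; total area S = 2091.2 m².
ᾱ = 277.957/2091.2 = 0.1329; R = Sᾱ/(1−ᾱ) = 277.957/(1−0.1329) = 320.559 m².
Lp = Lw + 10 log₁₀(4/R) = 108.3 -19.04 = 89.3 dB.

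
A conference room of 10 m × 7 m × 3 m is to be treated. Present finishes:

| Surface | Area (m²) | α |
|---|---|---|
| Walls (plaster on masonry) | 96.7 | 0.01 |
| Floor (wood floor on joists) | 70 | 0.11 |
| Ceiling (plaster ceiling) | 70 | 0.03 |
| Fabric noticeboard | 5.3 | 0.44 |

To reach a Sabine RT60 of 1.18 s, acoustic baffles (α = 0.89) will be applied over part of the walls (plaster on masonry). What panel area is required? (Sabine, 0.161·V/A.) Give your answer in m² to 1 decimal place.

17.7

Total absorption A₁ = 96.7*0.01 + 70*0.11 + 70*0.03 + 5.3*0.44
  = 0.967 + 7.700 + 2.100 + 2.332 = 13.099 m² sabins.
Required A₂ = 0.161·210/1.18 = 28.653 sabins.
Absorption to add: 28.653 − 13.099 = 15.554 sabins.
Net gain per m²: Δα = 0.89 − 0.01 = 0.88.
Panel area = 15.554 / 0.88 = 17.7 m².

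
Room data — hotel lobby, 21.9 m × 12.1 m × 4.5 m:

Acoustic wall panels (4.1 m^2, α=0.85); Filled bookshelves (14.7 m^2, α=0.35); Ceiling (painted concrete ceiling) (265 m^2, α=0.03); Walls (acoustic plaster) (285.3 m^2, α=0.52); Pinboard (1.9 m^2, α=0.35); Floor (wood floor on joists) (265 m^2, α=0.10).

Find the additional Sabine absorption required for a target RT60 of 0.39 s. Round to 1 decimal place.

300.2 sabins

Total absorption A₁ = 4.1·0.85 + 14.7·0.35 + 265·0.03 + 285.3·0.52 + 1.9·0.35 + 265·0.10
  = 3.485 + 5.145 + 7.950 + 148.356 + 0.665 + 26.500 = 192.101 m^2 sabins.
Target A₂ = 0.161·1192.455/0.39 = 492.270 sabins (V = 1192.455 m³).
Additional absorption ΔA = 492.270 − 192.101 = 300.2 sabins.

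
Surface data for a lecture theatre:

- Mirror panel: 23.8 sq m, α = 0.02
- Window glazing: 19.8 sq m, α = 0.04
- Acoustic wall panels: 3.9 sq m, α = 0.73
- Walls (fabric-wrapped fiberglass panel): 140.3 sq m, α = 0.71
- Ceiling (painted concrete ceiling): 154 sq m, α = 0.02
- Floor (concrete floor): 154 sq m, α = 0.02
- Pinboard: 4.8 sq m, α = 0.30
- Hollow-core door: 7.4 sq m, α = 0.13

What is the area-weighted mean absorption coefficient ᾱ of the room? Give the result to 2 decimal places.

S = Σ Sᵢ = 23.8 + 19.8 + 3.9 + 140.3 + 154 + 154 + 4.8 + 7.4 = 508.0 sq m.
A = 23.8×0.02 + 19.8×0.04 + 3.9×0.73 + 140.3×0.71 + 154×0.02 + 154×0.02 + 4.8×0.30 + 7.4×0.13 = 112.290 sabins.
ᾱ = A/S = 0.22.

0.22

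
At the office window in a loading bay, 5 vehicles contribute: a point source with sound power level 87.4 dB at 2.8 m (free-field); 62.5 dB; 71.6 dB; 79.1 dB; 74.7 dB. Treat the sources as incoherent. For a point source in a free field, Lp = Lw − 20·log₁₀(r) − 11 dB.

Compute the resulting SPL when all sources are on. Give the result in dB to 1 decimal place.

81.2 dB

Source at 2.8 m: Lp = 87.4 − 20·log₁₀(2.8) − 11 = 67.5 dB.
Converting to relative power and adding: 10^(67.5/10) + 10^(62.5/10) + 10^(71.6/10) + 10^(79.1/10) + 10^(74.7/10) = 1.327e+08.
Combined level = 10 log₁₀(1.327e+08) = 81.2 dB.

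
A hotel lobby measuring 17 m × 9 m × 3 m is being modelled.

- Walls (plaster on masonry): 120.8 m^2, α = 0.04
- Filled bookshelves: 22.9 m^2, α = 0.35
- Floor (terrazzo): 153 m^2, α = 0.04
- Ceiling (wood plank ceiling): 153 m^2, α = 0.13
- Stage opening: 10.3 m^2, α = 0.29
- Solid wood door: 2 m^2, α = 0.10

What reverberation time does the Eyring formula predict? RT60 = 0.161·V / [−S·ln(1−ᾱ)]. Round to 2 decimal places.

Total surface area S = 120.8 + 22.9 + 153 + 153 + 10.3 + 2 = 462.0 m^2.
Absorption A = 120.8×0.04 + 22.9×0.35 + 153×0.04 + 153×0.13 + 10.3×0.29 + 2×0.10 = 42.044 sabins.
ᾱ = 42.044 / 462.0 = 0.0910.
Eyring denominator: −S ln(1−ᾱ) = 44.080.
V = 17 × 9 × 3 = 459 m³.
T = 0.161·V/[−S·ln(1−ᾱ)] = 0.161·459/44.080 = 1.68 s.

1.68 sec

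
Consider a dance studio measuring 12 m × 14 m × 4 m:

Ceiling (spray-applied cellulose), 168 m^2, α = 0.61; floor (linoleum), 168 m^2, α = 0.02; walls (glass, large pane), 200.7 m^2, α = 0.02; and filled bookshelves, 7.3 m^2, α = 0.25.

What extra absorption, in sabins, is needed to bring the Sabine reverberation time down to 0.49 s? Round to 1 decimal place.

109.1 sabins

Summing Sᵢαᵢ: 102.480 + 3.360 + 4.014 + 1.825 → A₁ = 111.679 sabins.
For T = 0.49 s, need A₂ = 0.161·V/T = 0.161·672/0.49 = 220.800 sabins.
Additional absorption ΔA = 220.800 − 111.679 = 109.1 sabins.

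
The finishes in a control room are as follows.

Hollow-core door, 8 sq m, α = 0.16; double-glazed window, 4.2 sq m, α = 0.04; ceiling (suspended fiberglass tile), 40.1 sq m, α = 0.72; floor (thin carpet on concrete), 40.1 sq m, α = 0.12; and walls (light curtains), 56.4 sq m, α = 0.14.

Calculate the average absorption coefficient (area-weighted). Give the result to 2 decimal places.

S = Σ Sᵢ = 8 + 4.2 + 40.1 + 40.1 + 56.4 = 148.8 sq m.
Σ(Sᵢαᵢ) = 8*0.16 + 4.2*0.04 + 40.1*0.72 + 40.1*0.12 + 56.4*0.14 = 43.028.
ᾱ = 43.028 / 148.8 = 0.29.

0.29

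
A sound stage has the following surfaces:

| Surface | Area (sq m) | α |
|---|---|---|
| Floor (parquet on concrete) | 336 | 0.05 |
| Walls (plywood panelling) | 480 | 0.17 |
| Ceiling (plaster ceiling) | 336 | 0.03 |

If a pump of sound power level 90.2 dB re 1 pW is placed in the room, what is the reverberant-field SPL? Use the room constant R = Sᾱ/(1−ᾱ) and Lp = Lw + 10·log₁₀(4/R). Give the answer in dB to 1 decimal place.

75.4 dB

Σ(Sᵢαᵢ) = 336·0.05 + 480·0.17 + 336·0.03 = 108.480; total area S = 1152.0 sq m.
ᾱ = 108.480/1152.0 = 0.0942; R = Sᾱ/(1−ᾱ) = 108.480/(1−0.0942) = 119.762 sq m.
Lp = 90.2 + 10·log₁₀(4/119.762) = 90.2 + (-14.76) = 75.4 dB.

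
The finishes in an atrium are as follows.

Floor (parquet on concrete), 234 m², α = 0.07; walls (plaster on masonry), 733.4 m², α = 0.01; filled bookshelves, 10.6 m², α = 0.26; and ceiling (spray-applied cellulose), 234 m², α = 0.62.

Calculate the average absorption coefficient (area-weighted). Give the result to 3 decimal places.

Total surface area S = 1212.0 m².
Σ(Sᵢαᵢ) = 234·0.07 + 733.4·0.01 + 10.6·0.26 + 234·0.62 = 171.550.
ᾱ = 171.550 / 1212.0 = 0.142.

0.142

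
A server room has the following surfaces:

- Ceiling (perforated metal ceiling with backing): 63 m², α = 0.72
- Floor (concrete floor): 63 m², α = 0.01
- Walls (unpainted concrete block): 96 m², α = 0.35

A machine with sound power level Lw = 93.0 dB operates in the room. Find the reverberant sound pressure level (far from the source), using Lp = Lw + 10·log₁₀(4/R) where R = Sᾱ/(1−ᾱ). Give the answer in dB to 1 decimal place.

78.1 dB

Σ(Sᵢαᵢ) = 63·0.72 + 63·0.01 + 96·0.35 = 79.590; total area S = 222.0 m².
ᾱ = 0.3585, so room constant R = A/(1−ᾱ) = 124.069 m².
Lp = 93.0 + 10·log₁₀(4/124.069) = 93.0 + (-14.92) = 78.1 dB.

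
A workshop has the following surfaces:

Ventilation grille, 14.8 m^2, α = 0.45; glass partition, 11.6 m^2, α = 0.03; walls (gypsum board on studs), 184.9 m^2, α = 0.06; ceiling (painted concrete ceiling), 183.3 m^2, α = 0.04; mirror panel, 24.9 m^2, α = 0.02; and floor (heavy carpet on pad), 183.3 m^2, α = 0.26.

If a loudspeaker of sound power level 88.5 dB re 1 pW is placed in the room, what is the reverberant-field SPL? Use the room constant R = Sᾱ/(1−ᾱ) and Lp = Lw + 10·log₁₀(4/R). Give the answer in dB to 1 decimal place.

A = 73.590 sabins; S = 602.8 m^2.
ᾱ = 73.590/602.8 = 0.1221; R = Sᾱ/(1−ᾱ) = 73.590/(1−0.1221) = 83.825 m^2.
Lp = Lw + 10 log₁₀(4/R) = 88.5 -13.21 = 75.3 dB.

75.3 dB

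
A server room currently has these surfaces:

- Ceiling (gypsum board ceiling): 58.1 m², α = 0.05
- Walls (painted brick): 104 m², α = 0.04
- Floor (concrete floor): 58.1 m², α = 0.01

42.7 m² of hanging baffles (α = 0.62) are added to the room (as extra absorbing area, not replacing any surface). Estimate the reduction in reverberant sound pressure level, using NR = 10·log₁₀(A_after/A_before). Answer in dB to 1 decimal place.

6.5 dB

A_before = Σ Sᵢαᵢ = 58.1×0.05 + 104×0.04 + 58.1×0.01 = 7.646 sabins.
Added absorption = 42.7 × 0.62 = 26.474 sabins.
New total A_after = 34.120 sabins.
Reduction = 10 log₁₀(A_after/A_before) = 10 log₁₀(4.4625) = 6.5 dB.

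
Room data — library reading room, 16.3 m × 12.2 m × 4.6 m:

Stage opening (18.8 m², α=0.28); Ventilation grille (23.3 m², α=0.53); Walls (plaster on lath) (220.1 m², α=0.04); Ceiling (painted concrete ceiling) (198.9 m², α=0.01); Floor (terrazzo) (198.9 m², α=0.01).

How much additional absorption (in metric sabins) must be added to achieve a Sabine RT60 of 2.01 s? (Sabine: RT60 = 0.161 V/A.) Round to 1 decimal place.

42.9 sabins

Total absorption A₁ = 18.8×0.28 + 23.3×0.53 + 220.1×0.04 + 198.9×0.01 + 198.9×0.01
  = 5.264 + 12.349 + 8.804 + 1.989 + 1.989 = 30.395 m² sabins.
Target A₂ = 0.161·914.756/2.01 = 73.272 sabins (V = 914.756 m³).
Shortfall: 73.272 − 30.395 = 42.9 sabins.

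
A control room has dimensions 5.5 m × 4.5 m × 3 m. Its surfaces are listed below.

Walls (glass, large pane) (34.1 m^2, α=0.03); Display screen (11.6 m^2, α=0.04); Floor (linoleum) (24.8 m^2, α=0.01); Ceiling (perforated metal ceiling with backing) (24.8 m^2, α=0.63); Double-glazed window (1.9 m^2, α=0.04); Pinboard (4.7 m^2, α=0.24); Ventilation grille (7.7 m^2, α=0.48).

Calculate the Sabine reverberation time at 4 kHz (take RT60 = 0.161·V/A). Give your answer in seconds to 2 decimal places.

0.54 s

A = Σ Sᵢαᵢ = 34.1×0.03 + 11.6×0.04 + 24.8×0.01 + 24.8×0.63 + 1.9×0.04 + 4.7×0.24 + 7.7×0.48 = 22.259 sabins.
V = 5.5·4.5·3 = 74.25 m³.
T = 0.161 V/A = 0.161·74.25/22.259 = 0.54 s.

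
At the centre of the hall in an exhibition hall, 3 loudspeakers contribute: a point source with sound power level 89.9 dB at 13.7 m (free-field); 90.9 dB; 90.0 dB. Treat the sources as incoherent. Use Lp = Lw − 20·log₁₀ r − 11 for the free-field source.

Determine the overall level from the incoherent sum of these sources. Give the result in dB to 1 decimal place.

93.5 dB

Source at 13.7 m: Lp = 89.9 − 20·log₁₀(13.7) − 11 = 56.2 dB.
Converting to relative power and adding: 10^(56.2/10) + 10^(90.9/10) + 10^(90.0/10) = 2.231e+09.
Combined level = 10 log₁₀(2.231e+09) = 93.5 dB.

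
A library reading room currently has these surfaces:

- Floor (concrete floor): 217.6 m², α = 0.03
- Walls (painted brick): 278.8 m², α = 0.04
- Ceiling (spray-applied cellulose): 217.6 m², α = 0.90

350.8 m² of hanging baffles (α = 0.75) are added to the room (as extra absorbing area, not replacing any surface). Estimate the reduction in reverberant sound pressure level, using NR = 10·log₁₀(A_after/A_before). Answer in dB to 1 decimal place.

3.5 dB

A_before = Σ Sᵢαᵢ = 217.6*0.03 + 278.8*0.04 + 217.6*0.90 = 213.520 sabins.
Treatment contributes 350.8·0.75 = 263.100 sabins.
A_after = 213.520 + 263.100 = 476.620 sabins.
NR = 10·log₁₀(476.620/213.520) = 3.5 dB.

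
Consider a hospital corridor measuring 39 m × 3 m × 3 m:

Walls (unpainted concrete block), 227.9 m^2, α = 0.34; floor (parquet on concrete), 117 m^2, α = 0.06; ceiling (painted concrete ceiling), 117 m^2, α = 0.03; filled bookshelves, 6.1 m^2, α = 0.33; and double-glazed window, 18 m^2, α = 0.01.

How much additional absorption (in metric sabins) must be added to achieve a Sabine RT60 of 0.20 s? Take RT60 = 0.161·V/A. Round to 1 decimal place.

Summing Sᵢαᵢ: 77.486 + 7.020 + 3.510 + 2.013 + 0.180 → A₁ = 90.209 sabins.
Target A₂ = 0.161·351/0.20 = 282.555 sabins (V = 351 m³).
ΔA = A₂ − A₁ = 282.555 − 90.209 = 192.3 sabins.

192.3 sabins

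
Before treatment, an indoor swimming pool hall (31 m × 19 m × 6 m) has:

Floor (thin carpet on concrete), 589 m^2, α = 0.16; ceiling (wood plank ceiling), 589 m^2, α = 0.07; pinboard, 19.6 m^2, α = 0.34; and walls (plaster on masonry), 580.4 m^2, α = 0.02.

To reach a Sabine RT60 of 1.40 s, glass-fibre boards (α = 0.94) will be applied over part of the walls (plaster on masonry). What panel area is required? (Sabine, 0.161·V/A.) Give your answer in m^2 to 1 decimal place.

274.6

Total absorption A₁ = 589*0.16 + 589*0.07 + 19.6*0.34 + 580.4*0.02
  = 94.240 + 41.230 + 6.664 + 11.608 = 153.742 m^2 sabins.
Required A₂ = 0.161·3534/1.40 = 406.410 sabins.
ΔA needed = 406.410 − 153.742 = 252.668 sabins.
Net gain per m^2: Δα = 0.94 − 0.02 = 0.92.
Panel area = 252.668 / 0.92 = 274.6 m^2.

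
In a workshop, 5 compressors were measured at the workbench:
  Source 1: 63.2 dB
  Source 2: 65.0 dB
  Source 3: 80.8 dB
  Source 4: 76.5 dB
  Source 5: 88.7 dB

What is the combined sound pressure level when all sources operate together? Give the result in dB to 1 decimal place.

Converting to relative power and adding: 10^(63.2/10) + 10^(65.0/10) + 10^(80.8/10) + 10^(76.5/10) + 10^(88.7/10) = 9.115e+08.
L_total = 10·log₁₀(9.115e+08) = 89.6 dB.

89.6 dB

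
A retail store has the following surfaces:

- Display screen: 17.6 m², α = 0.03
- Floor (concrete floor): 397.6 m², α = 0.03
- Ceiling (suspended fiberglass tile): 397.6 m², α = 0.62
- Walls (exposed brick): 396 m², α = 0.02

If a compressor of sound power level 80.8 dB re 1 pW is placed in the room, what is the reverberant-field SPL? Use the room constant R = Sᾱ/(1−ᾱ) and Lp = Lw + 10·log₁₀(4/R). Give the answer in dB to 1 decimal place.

61.5 dB

Σ(Sᵢαᵢ) = 17.6·0.03 + 397.6·0.03 + 397.6·0.62 + 396·0.02 = 266.888; total area S = 1208.8 m².
ᾱ = 266.888/1208.8 = 0.2208; R = Sᾱ/(1−ᾱ) = 266.888/(1−0.2208) = 342.515 m².
Lp = Lw + 10 log₁₀(4/R) = 80.8 -19.33 = 61.5 dB.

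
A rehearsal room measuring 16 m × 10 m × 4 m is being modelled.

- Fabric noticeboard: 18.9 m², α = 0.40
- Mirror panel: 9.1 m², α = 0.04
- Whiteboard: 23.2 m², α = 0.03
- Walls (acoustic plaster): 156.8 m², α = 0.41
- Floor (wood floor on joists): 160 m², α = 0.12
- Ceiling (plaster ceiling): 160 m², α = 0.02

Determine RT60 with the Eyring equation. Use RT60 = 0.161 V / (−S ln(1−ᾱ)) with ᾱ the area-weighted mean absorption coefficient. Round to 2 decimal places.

Total surface area S = 18.9 + 9.1 + 23.2 + 156.8 + 160 + 160 = 528.0 m².
Absorption A = 18.9×0.40 + 9.1×0.04 + 23.2×0.03 + 156.8×0.41 + 160×0.12 + 160×0.02 = 95.308 sabins.
Mean coefficient ᾱ = A/S = 0.1805.
−S·ln(1−ᾱ) = −528.0 × ln(1 − 0.1805) = 105.104.
V = 16 × 10 × 4 = 640 m³.
RT60 = 0.161 × 640 / 105.104 = 0.98 s.

0.98 s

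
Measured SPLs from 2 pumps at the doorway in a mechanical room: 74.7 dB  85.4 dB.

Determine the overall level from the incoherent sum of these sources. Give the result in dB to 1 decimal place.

Σ 10^(Lᵢ/10) = 3.762e+08.
L_total = 10·log₁₀(3.762e+08) = 85.8 dB.

85.8 dB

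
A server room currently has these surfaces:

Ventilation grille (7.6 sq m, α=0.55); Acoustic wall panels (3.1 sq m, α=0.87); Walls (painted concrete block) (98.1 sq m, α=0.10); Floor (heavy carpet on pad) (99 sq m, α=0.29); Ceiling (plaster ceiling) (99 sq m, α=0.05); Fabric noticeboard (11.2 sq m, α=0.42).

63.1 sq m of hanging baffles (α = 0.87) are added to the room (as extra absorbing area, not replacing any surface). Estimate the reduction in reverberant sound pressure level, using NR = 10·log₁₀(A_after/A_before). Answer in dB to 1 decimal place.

3.0 dB

Total absorption A_before = 7.6*0.55 + 3.1*0.87 + 98.1*0.10 + 99*0.29 + 99*0.05 + 11.2*0.42
  = 4.180 + 2.697 + 9.810 + 28.710 + 4.950 + 4.704 = 55.051 sq m sabins.
Added absorption = 63.1 × 0.87 = 54.897 sabins.
New total A_after = 109.948 sabins.
NR = 10·log₁₀(109.948/55.051) = 3.0 dB.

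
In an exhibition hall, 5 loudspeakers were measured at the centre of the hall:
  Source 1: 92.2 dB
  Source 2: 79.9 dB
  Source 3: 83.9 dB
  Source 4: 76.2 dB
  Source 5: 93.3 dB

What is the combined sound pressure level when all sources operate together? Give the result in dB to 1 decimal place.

96.2 dB

Sum in the linear (power) domain: Σ 10^(Lᵢ/10) = 10^(92.2/10) + 10^(79.9/10) + 10^(83.9/10) + 10^(76.2/10) + 10^(93.3/10) = 4.182e+09.
Combined level = 10 log₁₀(4.182e+09) = 96.2 dB.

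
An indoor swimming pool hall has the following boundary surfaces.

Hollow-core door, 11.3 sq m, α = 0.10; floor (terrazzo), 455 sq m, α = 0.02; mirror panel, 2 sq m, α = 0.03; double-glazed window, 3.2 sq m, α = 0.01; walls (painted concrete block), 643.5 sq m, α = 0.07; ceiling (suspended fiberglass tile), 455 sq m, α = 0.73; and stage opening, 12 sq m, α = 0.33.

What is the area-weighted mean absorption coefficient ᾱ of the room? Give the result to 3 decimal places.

S = Σ Sᵢ = 11.3 + 455 + 2 + 3.2 + 643.5 + 455 + 12 = 1582.0 sq m.
Σ(Sᵢαᵢ) = 11.3×0.10 + 455×0.02 + 2×0.03 + 3.2×0.01 + 643.5×0.07 + 455×0.73 + 12×0.33 = 391.477.
ᾱ = A/S = 0.247.

0.247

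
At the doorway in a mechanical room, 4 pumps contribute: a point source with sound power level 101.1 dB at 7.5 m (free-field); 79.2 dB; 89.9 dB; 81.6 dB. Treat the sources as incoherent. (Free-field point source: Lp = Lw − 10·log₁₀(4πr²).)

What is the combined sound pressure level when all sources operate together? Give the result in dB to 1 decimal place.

90.9 dB

Source at 7.5 m: Lp = 101.1 − 10·log₁₀(4π·7.5²) = 101.1 − 10·log₁₀(706.858) = 72.6 dB.
Σ 10^(Lᵢ/10) = 1.223e+09.
L_total = 10·log₁₀(1.223e+09) = 90.9 dB.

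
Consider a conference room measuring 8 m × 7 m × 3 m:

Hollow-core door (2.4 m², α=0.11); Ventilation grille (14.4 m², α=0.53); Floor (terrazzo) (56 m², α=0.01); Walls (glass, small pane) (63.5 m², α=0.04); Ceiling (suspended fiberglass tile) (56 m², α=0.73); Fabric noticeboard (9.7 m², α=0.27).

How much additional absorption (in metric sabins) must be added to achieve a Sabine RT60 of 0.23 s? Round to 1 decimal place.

Summing Sᵢαᵢ: 0.264 + 7.632 + 0.560 + 2.540 + 40.880 + 2.619 → A₁ = 54.495 sabins.
V = 168 m³. Required absorption A₂ = 0.161 × 168 / 0.23 = 117.600 sabins.
Additional absorption ΔA = 117.600 − 54.495 = 63.1 sabins.

63.1 sabins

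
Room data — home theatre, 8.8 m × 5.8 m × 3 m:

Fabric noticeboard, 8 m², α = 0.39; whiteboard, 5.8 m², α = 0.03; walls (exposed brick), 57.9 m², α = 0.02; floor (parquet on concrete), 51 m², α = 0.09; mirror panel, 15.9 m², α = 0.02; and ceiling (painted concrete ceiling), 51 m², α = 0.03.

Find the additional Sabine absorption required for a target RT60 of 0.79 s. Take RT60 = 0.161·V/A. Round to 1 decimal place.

Equivalent absorption area: A₁ = 8*0.39 + 5.8*0.03 + 57.9*0.02 + 51*0.09 + 15.9*0.02 + 51*0.03 = 10.890 m².
Target A₂ = 0.161·153.12/0.79 = 31.205 sabins (V = 153.12 m³).
ΔA = A₂ − A₁ = 31.205 − 10.890 = 20.3 sabins.

20.3 sabins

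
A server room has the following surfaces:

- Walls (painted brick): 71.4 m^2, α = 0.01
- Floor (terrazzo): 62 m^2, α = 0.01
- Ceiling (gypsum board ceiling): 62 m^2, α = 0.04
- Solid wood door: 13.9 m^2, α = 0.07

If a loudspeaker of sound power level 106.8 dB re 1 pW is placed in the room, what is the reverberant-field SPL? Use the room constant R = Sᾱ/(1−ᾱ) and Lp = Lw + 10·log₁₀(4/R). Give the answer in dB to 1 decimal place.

105.9 dB

Σ(Sᵢαᵢ) = 71.4×0.01 + 62×0.01 + 62×0.04 + 13.9×0.07 = 4.787; total area S = 209.3 m^2.
ᾱ = 4.787/209.3 = 0.0229; R = Sᾱ/(1−ᾱ) = 4.787/(1−0.0229) = 4.899 m^2.
Lp = Lw + 10 log₁₀(4/R) = 106.8 -0.88 = 105.9 dB.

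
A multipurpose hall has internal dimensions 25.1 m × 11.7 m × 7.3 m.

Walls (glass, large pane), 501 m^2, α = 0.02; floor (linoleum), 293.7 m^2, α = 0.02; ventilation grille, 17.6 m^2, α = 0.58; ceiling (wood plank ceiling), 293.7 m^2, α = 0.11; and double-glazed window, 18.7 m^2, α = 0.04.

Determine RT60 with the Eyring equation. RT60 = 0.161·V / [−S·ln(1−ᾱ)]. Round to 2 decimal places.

Total surface area S = 501 + 293.7 + 17.6 + 293.7 + 18.7 = 1124.7 m^2.
Σ(Sᵢαᵢ) = 501×0.02 + 293.7×0.02 + 17.6×0.58 + 293.7×0.11 + 18.7×0.04 = 59.157.
Mean coefficient ᾱ = A/S = 0.0526.
−S·ln(1−ᾱ) = −1124.7 × ln(1 − 0.0526) = 60.772.
V = 25.1 × 11.7 × 7.3 = 2143.791 m³.
T = 0.161·V/[−S·ln(1−ᾱ)] = 0.161·2143.791/60.772 = 5.68 s.

5.68 seconds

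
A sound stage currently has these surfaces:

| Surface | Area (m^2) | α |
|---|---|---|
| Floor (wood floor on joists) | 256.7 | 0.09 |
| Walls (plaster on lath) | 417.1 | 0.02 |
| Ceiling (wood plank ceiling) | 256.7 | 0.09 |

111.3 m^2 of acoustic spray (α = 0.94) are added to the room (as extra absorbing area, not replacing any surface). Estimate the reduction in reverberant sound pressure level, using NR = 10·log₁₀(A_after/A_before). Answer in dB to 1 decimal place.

4.7 dB

Summing Sᵢαᵢ: 23.103 + 8.342 + 23.103 → A_before = 54.548 sabins.
Added absorption = 111.3 × 0.94 = 104.622 sabins.
New total A_after = 159.170 sabins.
Reduction = 10 log₁₀(A_after/A_before) = 10 log₁₀(2.9180) = 4.7 dB.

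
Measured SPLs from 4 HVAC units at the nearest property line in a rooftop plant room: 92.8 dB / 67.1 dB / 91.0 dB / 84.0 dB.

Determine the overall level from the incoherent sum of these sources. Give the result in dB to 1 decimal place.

95.3 dB

Sum in the linear (power) domain: Σ 10^(Lᵢ/10) = 10^(92.8/10) + 10^(67.1/10) + 10^(91.0/10) + 10^(84.0/10) = 3.421e+09.
Back to dB: 10·log₁₀ Σ = 95.3 dB.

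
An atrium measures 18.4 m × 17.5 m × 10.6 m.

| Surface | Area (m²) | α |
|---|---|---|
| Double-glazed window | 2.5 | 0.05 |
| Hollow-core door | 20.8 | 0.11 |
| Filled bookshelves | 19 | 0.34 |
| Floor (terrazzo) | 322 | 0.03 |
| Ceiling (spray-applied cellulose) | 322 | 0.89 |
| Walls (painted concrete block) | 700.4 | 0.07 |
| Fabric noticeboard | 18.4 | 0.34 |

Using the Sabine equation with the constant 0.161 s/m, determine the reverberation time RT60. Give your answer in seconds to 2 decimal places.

1.52 s

Equivalent absorption area: A = 2.5×0.05 + 20.8×0.11 + 19×0.34 + 322×0.03 + 322×0.89 + 700.4×0.07 + 18.4×0.34 = 360.397 m².
Room volume: 3413.2 m³.
T = 0.161 V/A = 0.161·3413.2/360.397 = 1.52 s.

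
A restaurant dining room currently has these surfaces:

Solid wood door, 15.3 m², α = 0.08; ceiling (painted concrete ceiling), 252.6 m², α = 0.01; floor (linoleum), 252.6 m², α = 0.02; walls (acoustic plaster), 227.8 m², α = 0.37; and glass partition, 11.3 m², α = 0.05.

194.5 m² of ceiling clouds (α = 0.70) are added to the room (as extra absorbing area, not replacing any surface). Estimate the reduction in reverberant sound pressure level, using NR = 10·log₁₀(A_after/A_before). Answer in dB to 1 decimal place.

3.9 dB

Equivalent absorption area: A_before = 15.3*0.08 + 252.6*0.01 + 252.6*0.02 + 227.8*0.37 + 11.3*0.05 = 93.653 m².
Treatment contributes 194.5·0.70 = 136.150 sabins.
New total A_after = 229.803 sabins.
NR = 10·log₁₀(229.803/93.653) = 3.9 dB.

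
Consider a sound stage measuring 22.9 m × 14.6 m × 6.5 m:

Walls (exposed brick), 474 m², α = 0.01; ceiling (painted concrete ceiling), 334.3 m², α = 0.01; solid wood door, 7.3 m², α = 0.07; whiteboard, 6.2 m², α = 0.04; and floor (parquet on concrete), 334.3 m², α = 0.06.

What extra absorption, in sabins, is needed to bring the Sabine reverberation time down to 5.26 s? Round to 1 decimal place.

37.6 sabins

Total absorption A₁ = 474*0.01 + 334.3*0.01 + 7.3*0.07 + 6.2*0.04 + 334.3*0.06
  = 4.740 + 3.343 + 0.511 + 0.248 + 20.058 = 28.900 m² sabins.
V = 2173.21 m³. Required absorption A₂ = 0.161 × 2173.21 / 5.26 = 66.518 sabins.
ΔA = A₂ − A₁ = 66.518 − 28.900 = 37.6 sabins.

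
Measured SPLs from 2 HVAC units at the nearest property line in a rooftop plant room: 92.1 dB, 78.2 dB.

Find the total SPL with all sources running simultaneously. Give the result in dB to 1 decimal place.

Σ 10^(Lᵢ/10) = 1.688e+09.
L_total = 10·log₁₀(1.688e+09) = 92.3 dB.

92.3 dB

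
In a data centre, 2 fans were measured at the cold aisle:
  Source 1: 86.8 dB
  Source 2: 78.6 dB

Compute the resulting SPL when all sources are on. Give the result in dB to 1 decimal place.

87.4 dB

Σ 10^(Lᵢ/10) = 5.511e+08.
Back to dB: 10·log₁₀ Σ = 87.4 dB.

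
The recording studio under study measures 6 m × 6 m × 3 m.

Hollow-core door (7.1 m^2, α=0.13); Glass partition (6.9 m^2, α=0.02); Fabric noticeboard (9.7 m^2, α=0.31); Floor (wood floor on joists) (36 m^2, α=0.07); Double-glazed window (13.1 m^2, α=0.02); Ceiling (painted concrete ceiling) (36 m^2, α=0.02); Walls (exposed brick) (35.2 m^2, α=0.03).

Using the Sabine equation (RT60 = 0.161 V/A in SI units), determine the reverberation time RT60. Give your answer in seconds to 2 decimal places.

A = Σ Sᵢαᵢ = 7.1*0.13 + 6.9*0.02 + 9.7*0.31 + 36*0.07 + 13.1*0.02 + 36*0.02 + 35.2*0.03 = 8.626 sabins.
Volume V = 6 × 6 × 3 = 108 m³.
T = 0.161 V/A = 0.161·108/8.626 = 2.02 s.

2.02 sec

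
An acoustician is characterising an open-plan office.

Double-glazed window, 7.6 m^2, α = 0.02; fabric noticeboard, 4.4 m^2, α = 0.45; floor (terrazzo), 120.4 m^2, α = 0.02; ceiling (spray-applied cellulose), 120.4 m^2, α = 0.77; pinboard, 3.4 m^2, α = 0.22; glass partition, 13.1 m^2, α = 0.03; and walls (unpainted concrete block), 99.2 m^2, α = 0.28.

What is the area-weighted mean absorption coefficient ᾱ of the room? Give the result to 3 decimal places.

0.342

Total surface area S = 368.5 m^2.
Σ(Sᵢαᵢ) = 7.6·0.02 + 4.4·0.45 + 120.4·0.02 + 120.4·0.77 + 3.4·0.22 + 13.1·0.03 + 99.2·0.28 = 126.165.
ᾱ = 126.165 / 368.5 = 0.342.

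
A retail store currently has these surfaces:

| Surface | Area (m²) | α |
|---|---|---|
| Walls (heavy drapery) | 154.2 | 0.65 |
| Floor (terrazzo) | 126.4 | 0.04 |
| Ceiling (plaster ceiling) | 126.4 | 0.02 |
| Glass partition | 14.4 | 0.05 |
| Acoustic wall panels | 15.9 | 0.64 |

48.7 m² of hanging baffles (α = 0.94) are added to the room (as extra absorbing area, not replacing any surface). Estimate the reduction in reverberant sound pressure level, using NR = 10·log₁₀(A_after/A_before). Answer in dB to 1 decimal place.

Equivalent absorption area: A_before = 154.2·0.65 + 126.4·0.04 + 126.4·0.02 + 14.4·0.05 + 15.9·0.64 = 118.710 m².
Added absorption = 48.7 × 0.94 = 45.778 sabins.
A_after = 118.710 + 45.778 = 164.488 sabins.
NR = 10·log₁₀(164.488/118.710) = 1.4 dB.

1.4 dB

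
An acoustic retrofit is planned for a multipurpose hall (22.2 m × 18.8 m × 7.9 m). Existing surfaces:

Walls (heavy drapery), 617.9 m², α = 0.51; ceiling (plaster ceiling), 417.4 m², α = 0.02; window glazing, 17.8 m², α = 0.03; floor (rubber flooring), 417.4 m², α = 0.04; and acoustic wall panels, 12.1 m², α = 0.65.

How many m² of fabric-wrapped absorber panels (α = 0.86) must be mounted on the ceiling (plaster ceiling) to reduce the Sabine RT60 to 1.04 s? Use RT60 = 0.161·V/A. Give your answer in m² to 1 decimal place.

192.7

Summing Sᵢαᵢ: 315.129 + 8.348 + 0.534 + 16.696 + 7.865 → A₁ = 348.572 sabins.
Required A₂ = 0.161·3297.144/1.04 = 510.423 sabins.
Absorption to add: 510.423 − 348.572 = 161.851 sabins.
Net gain per m²: Δα = 0.86 − 0.02 = 0.84.
Area = ΔA/Δα = 161.851/0.84 = 192.7 m².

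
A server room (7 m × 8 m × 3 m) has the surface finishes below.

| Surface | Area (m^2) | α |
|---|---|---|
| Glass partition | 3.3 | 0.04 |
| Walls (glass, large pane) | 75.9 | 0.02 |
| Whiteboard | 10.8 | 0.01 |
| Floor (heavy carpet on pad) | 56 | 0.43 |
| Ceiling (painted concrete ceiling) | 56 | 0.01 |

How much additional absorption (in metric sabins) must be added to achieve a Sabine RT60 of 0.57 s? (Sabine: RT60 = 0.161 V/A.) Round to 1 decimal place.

21.1 sabins

Equivalent absorption area: A₁ = 3.3·0.04 + 75.9·0.02 + 10.8·0.01 + 56·0.43 + 56·0.01 = 26.398 m^2.
For T = 0.57 s, need A₂ = 0.161·V/T = 0.161·168/0.57 = 47.453 sabins.
ΔA = A₂ − A₁ = 47.453 − 26.398 = 21.1 sabins.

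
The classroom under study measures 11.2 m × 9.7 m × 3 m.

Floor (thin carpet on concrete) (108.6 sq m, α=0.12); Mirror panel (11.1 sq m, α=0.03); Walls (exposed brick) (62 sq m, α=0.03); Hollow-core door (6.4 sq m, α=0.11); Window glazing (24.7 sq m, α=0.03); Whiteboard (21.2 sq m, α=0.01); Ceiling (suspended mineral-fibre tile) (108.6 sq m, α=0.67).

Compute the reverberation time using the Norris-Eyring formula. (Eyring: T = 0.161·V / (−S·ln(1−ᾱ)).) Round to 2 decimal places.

Total surface area S = 108.6 + 11.1 + 62 + 6.4 + 24.7 + 21.2 + 108.6 = 342.6 sq m.
Σ(Sᵢαᵢ) = 108.6·0.12 + 11.1·0.03 + 62·0.03 + 6.4·0.11 + 24.7·0.03 + 21.2·0.01 + 108.6·0.67 = 89.644.
Mean coefficient ᾱ = A/S = 0.2617.
Eyring denominator: −S ln(1−ᾱ) = 103.947.
V = 11.2 × 9.7 × 3 = 325.92 m³.
RT60 = 0.161 × 325.92 / 103.947 = 0.50 s.

0.50 seconds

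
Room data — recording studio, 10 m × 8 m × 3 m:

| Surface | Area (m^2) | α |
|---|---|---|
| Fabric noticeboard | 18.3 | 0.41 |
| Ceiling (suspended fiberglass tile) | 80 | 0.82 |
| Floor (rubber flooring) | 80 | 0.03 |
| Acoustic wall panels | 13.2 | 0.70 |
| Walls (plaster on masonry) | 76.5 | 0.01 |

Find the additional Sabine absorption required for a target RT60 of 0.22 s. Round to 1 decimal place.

90.1 sabins

Summing Sᵢαᵢ: 7.503 + 65.600 + 2.400 + 9.240 + 0.765 → A₁ = 85.508 sabins.
Target A₂ = 0.161·240/0.22 = 175.636 sabins (V = 240 m³).
ΔA = A₂ − A₁ = 175.636 − 85.508 = 90.1 sabins.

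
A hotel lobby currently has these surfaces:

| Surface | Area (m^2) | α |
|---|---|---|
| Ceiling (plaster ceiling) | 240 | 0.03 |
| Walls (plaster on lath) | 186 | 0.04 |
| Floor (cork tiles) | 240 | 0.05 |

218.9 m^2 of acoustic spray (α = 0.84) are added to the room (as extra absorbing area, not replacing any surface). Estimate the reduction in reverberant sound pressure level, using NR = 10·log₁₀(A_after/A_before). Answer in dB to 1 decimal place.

Total absorption A_before = 240*0.03 + 186*0.04 + 240*0.05
  = 7.200 + 7.440 + 12.000 = 26.640 m^2 sabins.
Treatment contributes 218.9·0.84 = 183.876 sabins.
A_after = 26.640 + 183.876 = 210.516 sabins.
Reduction = 10 log₁₀(A_after/A_before) = 10 log₁₀(7.9023) = 9.0 dB.

9.0 dB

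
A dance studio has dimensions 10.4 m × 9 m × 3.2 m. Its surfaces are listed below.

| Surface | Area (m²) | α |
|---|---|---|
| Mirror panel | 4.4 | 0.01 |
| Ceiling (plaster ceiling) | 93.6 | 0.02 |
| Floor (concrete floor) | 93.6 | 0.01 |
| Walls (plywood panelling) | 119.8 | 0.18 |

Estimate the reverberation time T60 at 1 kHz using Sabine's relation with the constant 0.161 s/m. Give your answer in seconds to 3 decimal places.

Total absorption A = 4.4·0.01 + 93.6·0.02 + 93.6·0.01 + 119.8·0.18
  = 0.044 + 1.872 + 0.936 + 21.564 = 24.416 m² sabins.
V = 10.4·9·3.2 = 299.52 m³.
Sabine: RT60 = 0.161 × 299.52 / 24.416 = 1.975 s.

1.975 sec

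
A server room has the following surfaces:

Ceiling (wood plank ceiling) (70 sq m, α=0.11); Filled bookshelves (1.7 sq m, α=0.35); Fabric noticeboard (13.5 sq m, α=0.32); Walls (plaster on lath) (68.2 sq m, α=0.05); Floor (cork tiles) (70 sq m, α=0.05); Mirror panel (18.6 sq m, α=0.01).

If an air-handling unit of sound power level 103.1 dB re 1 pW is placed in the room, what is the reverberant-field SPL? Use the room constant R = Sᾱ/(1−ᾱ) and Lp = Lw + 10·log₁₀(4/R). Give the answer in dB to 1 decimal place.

Σ(Sᵢαᵢ) = 70·0.11 + 1.7·0.35 + 13.5·0.32 + 68.2·0.05 + 70·0.05 + 18.6·0.01 = 19.711; total area S = 242.0 sq m.
ᾱ = 0.0815, so room constant R = A/(1−ᾱ) = 21.460 sq m.
Lp = Lw + 10 log₁₀(4/R) = 103.1 -7.30 = 95.8 dB.

95.8 dB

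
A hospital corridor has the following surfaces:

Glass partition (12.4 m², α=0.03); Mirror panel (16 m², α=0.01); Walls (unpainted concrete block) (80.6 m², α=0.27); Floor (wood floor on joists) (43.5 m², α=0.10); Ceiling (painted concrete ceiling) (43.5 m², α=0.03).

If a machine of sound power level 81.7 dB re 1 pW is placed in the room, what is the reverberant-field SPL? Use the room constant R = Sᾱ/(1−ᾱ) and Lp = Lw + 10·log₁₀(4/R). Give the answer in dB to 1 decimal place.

Σ(Sᵢαᵢ) = 12.4×0.03 + 16×0.01 + 80.6×0.27 + 43.5×0.10 + 43.5×0.03 = 27.949; total area S = 196.0 m².
ᾱ = 27.949/196.0 = 0.1426; R = Sᾱ/(1−ᾱ) = 27.949/(1−0.1426) = 32.597 m².
Lp = 81.7 + 10·log₁₀(4/32.597) = 81.7 + (-9.11) = 72.6 dB.

72.6 dB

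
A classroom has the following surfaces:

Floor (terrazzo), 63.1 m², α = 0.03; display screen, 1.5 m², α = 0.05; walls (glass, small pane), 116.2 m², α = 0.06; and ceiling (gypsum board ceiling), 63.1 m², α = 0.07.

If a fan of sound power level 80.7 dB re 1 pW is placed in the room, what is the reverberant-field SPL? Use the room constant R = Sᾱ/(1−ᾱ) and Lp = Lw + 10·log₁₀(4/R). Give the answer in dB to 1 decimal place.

75.2 dB

Σ(Sᵢαᵢ) = 63.1·0.03 + 1.5·0.05 + 116.2·0.06 + 63.1·0.07 = 13.357; total area S = 243.9 m².
ᾱ = 13.357/243.9 = 0.0548; R = Sᾱ/(1−ᾱ) = 13.357/(1−0.0548) = 14.131 m².
Lp = Lw + 10 log₁₀(4/R) = 80.7 -5.48 = 75.2 dB.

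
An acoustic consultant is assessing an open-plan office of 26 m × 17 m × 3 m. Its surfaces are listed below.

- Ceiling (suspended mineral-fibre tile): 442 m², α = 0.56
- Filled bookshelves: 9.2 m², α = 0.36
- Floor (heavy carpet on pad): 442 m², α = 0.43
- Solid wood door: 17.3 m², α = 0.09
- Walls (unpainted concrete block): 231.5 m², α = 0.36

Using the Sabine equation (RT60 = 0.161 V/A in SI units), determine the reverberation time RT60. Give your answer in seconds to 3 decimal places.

A = Σ Sᵢαᵢ = 442×0.56 + 9.2×0.36 + 442×0.43 + 17.3×0.09 + 231.5×0.36 = 525.789 sabins.
Room volume: 1326 m³.
RT60 = 0.161 · V / A = 0.161 × 1326 / 525.789 = 0.406 s.

0.406 seconds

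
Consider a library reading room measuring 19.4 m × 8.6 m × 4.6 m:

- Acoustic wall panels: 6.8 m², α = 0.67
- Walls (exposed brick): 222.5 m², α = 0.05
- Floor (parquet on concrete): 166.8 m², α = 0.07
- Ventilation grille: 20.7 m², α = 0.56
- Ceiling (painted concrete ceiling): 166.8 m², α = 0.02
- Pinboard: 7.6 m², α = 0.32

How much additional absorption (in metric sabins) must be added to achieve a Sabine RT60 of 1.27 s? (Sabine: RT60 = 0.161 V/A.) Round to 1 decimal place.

A₁ = Σ Sᵢαᵢ = 6.8*0.67 + 222.5*0.05 + 166.8*0.07 + 20.7*0.56 + 166.8*0.02 + 7.6*0.32 = 44.717 sabins.
V = 767.464 m³. Required absorption A₂ = 0.161 × 767.464 / 1.27 = 97.293 sabins.
Additional absorption ΔA = 97.293 − 44.717 = 52.6 sabins.

52.6 sabins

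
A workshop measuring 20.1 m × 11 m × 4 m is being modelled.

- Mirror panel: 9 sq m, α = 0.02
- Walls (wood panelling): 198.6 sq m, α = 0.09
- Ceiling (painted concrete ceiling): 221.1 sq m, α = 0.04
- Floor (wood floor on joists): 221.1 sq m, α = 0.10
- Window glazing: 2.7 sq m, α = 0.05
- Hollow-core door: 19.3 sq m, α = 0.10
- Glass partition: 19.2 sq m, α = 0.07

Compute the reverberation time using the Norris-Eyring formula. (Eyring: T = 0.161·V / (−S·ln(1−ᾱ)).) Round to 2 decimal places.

2.61 seconds

S = Σ Sᵢ = 691.0 sq m.
Absorption A = 9×0.02 + 198.6×0.09 + 221.1×0.04 + 221.1×0.10 + 2.7×0.05 + 19.3×0.10 + 19.2×0.07 = 52.417 sabins.
Mean coefficient ᾱ = A/S = 0.0759.
Eyring denominator: −S ln(1−ᾱ) = 54.544.
V = 20.1 × 11 × 4 = 884.4 m³.
T = 0.161·V/[−S·ln(1−ᾱ)] = 0.161·884.4/54.544 = 2.61 s.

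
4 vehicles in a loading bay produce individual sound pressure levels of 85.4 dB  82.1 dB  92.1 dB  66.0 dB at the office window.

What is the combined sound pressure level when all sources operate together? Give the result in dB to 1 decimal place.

Sum in the linear (power) domain: Σ 10^(Lᵢ/10) = 10^(85.4/10) + 10^(82.1/10) + 10^(92.1/10) + 10^(66.0/10) = 2.135e+09.
L_total = 10·log₁₀(2.135e+09) = 93.3 dB.

93.3 dB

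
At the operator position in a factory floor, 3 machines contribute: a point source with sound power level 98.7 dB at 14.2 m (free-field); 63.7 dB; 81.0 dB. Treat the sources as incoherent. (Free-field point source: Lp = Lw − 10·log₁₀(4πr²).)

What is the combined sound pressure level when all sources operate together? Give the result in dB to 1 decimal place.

Source at 14.2 m: Lp = 98.7 − 10·log₁₀(4π·14.2²) = 98.7 − 10·log₁₀(2533.883) = 64.7 dB.
Σ 10^(Lᵢ/10) = 1.312e+08.
Combined level = 10 log₁₀(1.312e+08) = 81.2 dB.

81.2 dB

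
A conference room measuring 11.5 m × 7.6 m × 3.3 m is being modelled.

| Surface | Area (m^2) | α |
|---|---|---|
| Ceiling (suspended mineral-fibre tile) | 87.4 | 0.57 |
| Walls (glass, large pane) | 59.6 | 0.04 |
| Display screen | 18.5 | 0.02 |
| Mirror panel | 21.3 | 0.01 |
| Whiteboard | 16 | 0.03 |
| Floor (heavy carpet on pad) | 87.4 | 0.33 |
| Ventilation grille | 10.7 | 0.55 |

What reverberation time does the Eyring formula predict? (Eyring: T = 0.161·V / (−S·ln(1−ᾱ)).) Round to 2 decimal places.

0.45 s

S = Σ Sᵢ = 300.9 m^2.
Absorption A = 87.4·0.57 + 59.6·0.04 + 18.5·0.02 + 21.3·0.01 + 16·0.03 + 87.4·0.33 + 10.7·0.55 = 87.992 sabins.
Mean coefficient ᾱ = A/S = 0.2924.
Eyring denominator: −S ln(1−ᾱ) = 104.074.
V = 11.5 × 7.6 × 3.3 = 288.42 m³.
T = 0.161·V/[−S·ln(1−ᾱ)] = 0.161·288.42/104.074 = 0.45 s.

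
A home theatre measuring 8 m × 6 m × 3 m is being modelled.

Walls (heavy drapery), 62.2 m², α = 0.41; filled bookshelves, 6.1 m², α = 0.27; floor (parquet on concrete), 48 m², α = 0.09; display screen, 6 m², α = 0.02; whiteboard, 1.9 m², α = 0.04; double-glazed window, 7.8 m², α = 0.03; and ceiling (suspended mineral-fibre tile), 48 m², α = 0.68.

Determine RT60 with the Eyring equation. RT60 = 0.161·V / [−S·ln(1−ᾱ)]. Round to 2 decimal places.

0.29 sec

Total surface area S = 62.2 + 6.1 + 48 + 6 + 1.9 + 7.8 + 48 = 180.0 m².
Absorption A = 62.2·0.41 + 6.1·0.27 + 48·0.09 + 6·0.02 + 1.9·0.04 + 7.8·0.03 + 48·0.68 = 64.539 sabins.
ᾱ = 64.539 / 180.0 = 0.3586.
Eyring denominator: −S ln(1−ᾱ) = 79.938.
V = 8 × 6 × 3 = 144 m³.
RT60 = 0.161 × 144 / 79.938 = 0.29 s.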